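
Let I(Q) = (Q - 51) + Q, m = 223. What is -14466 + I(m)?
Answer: -14071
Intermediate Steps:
I(Q) = -51 + 2*Q (I(Q) = (-51 + Q) + Q = -51 + 2*Q)
-14466 + I(m) = -14466 + (-51 + 2*223) = -14466 + (-51 + 446) = -14466 + 395 = -14071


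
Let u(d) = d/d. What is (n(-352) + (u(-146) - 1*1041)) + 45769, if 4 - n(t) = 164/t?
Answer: 3936545/88 ≈ 44733.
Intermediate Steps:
u(d) = 1
n(t) = 4 - 164/t
(n(-352) + (u(-146) - 1*1041)) + 45769 = ((4 - 164/(-352)) + (1 - 1*1041)) + 45769 = ((4 - 164*(-1/352)) + (1 - 1041)) + 45769 = ((4 + 41/88) - 1040) + 45769 = (393/88 - 1040) + 45769 = -91127/88 + 45769 = 3936545/88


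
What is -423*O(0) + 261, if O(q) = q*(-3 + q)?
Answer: 261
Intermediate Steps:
-423*O(0) + 261 = -0*(-3 + 0) + 261 = -0*(-3) + 261 = -423*0 + 261 = 0 + 261 = 261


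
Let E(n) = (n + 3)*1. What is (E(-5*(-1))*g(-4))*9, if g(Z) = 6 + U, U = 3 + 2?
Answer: 792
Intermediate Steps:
E(n) = 3 + n (E(n) = (3 + n)*1 = 3 + n)
U = 5
g(Z) = 11 (g(Z) = 6 + 5 = 11)
(E(-5*(-1))*g(-4))*9 = ((3 - 5*(-1))*11)*9 = ((3 + 5)*11)*9 = (8*11)*9 = 88*9 = 792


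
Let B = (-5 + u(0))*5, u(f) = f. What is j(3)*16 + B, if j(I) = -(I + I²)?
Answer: -217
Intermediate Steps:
j(I) = -I - I²
B = -25 (B = (-5 + 0)*5 = -5*5 = -25)
j(3)*16 + B = -1*3*(1 + 3)*16 - 25 = -1*3*4*16 - 25 = -12*16 - 25 = -192 - 25 = -217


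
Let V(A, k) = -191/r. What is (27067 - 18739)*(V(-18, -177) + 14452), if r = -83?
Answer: 9991159896/83 ≈ 1.2038e+8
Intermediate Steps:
V(A, k) = 191/83 (V(A, k) = -191/(-83) = -191*(-1/83) = 191/83)
(27067 - 18739)*(V(-18, -177) + 14452) = (27067 - 18739)*(191/83 + 14452) = 8328*(1199707/83) = 9991159896/83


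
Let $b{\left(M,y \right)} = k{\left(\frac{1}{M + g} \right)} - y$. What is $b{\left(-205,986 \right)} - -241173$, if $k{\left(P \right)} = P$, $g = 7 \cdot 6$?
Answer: $\frac{39150480}{163} \approx 2.4019 \cdot 10^{5}$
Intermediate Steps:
$g = 42$
$b{\left(M,y \right)} = \frac{1}{42 + M} - y$ ($b{\left(M,y \right)} = \frac{1}{M + 42} - y = \frac{1}{42 + M} - y$)
$b{\left(-205,986 \right)} - -241173 = \frac{1 - 986 \left(42 - 205\right)}{42 - 205} - -241173 = \frac{1 - 986 \left(-163\right)}{-163} + 241173 = - \frac{1 + 160718}{163} + 241173 = \left(- \frac{1}{163}\right) 160719 + 241173 = - \frac{160719}{163} + 241173 = \frac{39150480}{163}$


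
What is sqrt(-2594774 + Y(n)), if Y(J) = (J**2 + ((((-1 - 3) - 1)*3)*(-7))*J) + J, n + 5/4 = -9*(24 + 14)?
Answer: I*sqrt(40213407)/4 ≈ 1585.4*I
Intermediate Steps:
n = -1373/4 (n = -5/4 - 9*(24 + 14) = -5/4 - 9*38 = -5/4 - 342 = -1373/4 ≈ -343.25)
Y(J) = J**2 + 106*J (Y(J) = (J**2 + (((-4 - 1)*3)*(-7))*J) + J = (J**2 + (-5*3*(-7))*J) + J = (J**2 + (-15*(-7))*J) + J = (J**2 + 105*J) + J = J**2 + 106*J)
sqrt(-2594774 + Y(n)) = sqrt(-2594774 - 1373*(106 - 1373/4)/4) = sqrt(-2594774 - 1373/4*(-949/4)) = sqrt(-2594774 + 1302977/16) = sqrt(-40213407/16) = I*sqrt(40213407)/4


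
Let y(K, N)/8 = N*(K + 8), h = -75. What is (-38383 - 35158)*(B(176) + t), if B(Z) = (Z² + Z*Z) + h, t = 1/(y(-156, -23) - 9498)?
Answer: -80698504241979/17734 ≈ -4.5505e+9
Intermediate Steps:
y(K, N) = 8*N*(8 + K) (y(K, N) = 8*(N*(K + 8)) = 8*(N*(8 + K)) = 8*N*(8 + K))
t = 1/17734 (t = 1/(8*(-23)*(8 - 156) - 9498) = 1/(8*(-23)*(-148) - 9498) = 1/(27232 - 9498) = 1/17734 ≈ 5.6389e-5)
B(Z) = -75 + 2*Z² (B(Z) = (Z² + Z*Z) - 75 = (Z² + Z²) - 75 = 2*Z² - 75 = -75 + 2*Z²)
(-38383 - 35158)*(B(176) + t) = (-38383 - 35158)*((-75 + 2*176²) + 1/17734) = -73541*((-75 + 2*30976) + 1/17734) = -73541*((-75 + 61952) + 1/17734) = -73541*(61877 + 1/17734) = -73541*1097326719/17734 = -80698504241979/17734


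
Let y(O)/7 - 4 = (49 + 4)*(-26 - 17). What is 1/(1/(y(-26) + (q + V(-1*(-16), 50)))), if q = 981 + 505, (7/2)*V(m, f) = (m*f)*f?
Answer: -21073/7 ≈ -3010.4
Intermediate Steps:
V(m, f) = 2*m*f**2/7 (V(m, f) = 2*((m*f)*f)/7 = 2*((f*m)*f)/7 = 2*(m*f**2)/7 = 2*m*f**2/7)
y(O) = -15925 (y(O) = 28 + 7*((49 + 4)*(-26 - 17)) = 28 + 7*(53*(-43)) = 28 + 7*(-2279) = 28 - 15953 = -15925)
q = 1486
1/(1/(y(-26) + (q + V(-1*(-16), 50)))) = 1/(1/(-15925 + (1486 + (2/7)*(-1*(-16))*50**2))) = 1/(1/(-15925 + (1486 + (2/7)*16*2500))) = 1/(1/(-15925 + (1486 + 80000/7))) = 1/(1/(-15925 + 90402/7)) = 1/(1/(-21073/7)) = 1/(-7/21073) = -21073/7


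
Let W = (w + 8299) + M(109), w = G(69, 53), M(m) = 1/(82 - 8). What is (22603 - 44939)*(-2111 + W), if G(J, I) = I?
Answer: -5157773280/37 ≈ -1.3940e+8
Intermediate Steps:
M(m) = 1/74
w = 53
W = 618049/74 (W = (53 + 8299) + 1/74 = 8352 + 1/74 = 618049/74 ≈ 8352.0)
(22603 - 44939)*(-2111 + W) = (22603 - 44939)*(-2111 + 618049/74) = -22336*461835/74 = -5157773280/37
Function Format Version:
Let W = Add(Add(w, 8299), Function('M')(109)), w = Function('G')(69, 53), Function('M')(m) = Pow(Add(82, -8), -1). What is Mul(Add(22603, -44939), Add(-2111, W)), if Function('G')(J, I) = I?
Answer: Rational(-5157773280, 37) ≈ -1.3940e+8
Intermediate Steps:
Function('M')(m) = Rational(1, 74) (Function('M')(m) = Pow(74, -1) = Rational(1, 74))
w = 53
W = Rational(618049, 74) (W = Add(Add(53, 8299), Rational(1, 74)) = Add(8352, Rational(1, 74)) = Rational(618049, 74) ≈ 8352.0)
Mul(Add(22603, -44939), Add(-2111, W)) = Mul(Add(22603, -44939), Add(-2111, Rational(618049, 74))) = Mul(-22336, Rational(461835, 74)) = Rational(-5157773280, 37)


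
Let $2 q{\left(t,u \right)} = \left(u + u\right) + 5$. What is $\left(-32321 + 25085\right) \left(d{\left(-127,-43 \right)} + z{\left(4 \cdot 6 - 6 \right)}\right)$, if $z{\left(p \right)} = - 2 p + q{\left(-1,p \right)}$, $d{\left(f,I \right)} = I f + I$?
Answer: $-39092490$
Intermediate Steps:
$d{\left(f,I \right)} = I + I f$
$q{\left(t,u \right)} = \frac{5}{2} + u$ ($q{\left(t,u \right)} = \frac{\left(u + u\right) + 5}{2} = \frac{2 u + 5}{2} = \frac{5 + 2 u}{2} = \frac{5}{2} + u$)
$z{\left(p \right)} = \frac{5}{2} - p$ ($z{\left(p \right)} = - 2 p + \left(\frac{5}{2} + p\right) = \frac{5}{2} - p$)
$\left(-32321 + 25085\right) \left(d{\left(-127,-43 \right)} + z{\left(4 \cdot 6 - 6 \right)}\right) = \left(-32321 + 25085\right) \left(- 43 \left(1 - 127\right) + \left(\frac{5}{2} - \left(4 \cdot 6 - 6\right)\right)\right) = - 7236 \left(\left(-43\right) \left(-126\right) + \left(\frac{5}{2} - \left(24 - 6\right)\right)\right) = - 7236 \left(5418 + \left(\frac{5}{2} - 18\right)\right) = - 7236 \left(5418 - \frac{31}{2}\right) = \left(-7236\right) \frac{10805}{2} = -39092490$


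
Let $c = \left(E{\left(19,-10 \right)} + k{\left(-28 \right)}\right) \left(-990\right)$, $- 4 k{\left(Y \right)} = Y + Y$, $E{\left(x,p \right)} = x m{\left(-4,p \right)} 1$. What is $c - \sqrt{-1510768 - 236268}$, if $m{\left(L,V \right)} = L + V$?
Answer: $249480 - 2 i \sqrt{436759} \approx 2.4948 \cdot 10^{5} - 1321.8 i$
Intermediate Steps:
$E{\left(x,p \right)} = x \left(-4 + p\right)$ ($E{\left(x,p \right)} = x \left(-4 + p\right) 1 = x \left(-4 + p\right)$)
$k{\left(Y \right)} = - \frac{Y}{2}$ ($k{\left(Y \right)} = - \frac{Y + Y}{4} = - \frac{2 Y}{4} = - \frac{Y}{2}$)
$c = 249480$ ($c = \left(19 \left(-4 - 10\right) - -14\right) \left(-990\right) = \left(19 \left(-14\right) + 14\right) \left(-990\right) = \left(-266 + 14\right) \left(-990\right) = \left(-252\right) \left(-990\right) = 249480$)
$c - \sqrt{-1510768 - 236268} = 249480 - \sqrt{-1510768 - 236268} = 249480 - \sqrt{-1747036} = 249480 - 2 i \sqrt{436759}$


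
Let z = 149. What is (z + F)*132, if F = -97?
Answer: 6864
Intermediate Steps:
(z + F)*132 = (149 - 97)*132 = 52*132 = 6864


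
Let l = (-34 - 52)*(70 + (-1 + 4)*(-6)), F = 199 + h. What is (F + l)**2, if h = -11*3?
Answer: 18541636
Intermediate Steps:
h = -33
F = 166 (F = 199 - 33 = 166)
l = -4472 (l = -86*(70 + 3*(-6)) = -86*(70 - 18) = -86*52 = -4472)
(F + l)**2 = (166 - 4472)**2 = (-4306)**2 = 18541636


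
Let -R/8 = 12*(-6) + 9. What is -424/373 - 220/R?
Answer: -73939/46998 ≈ -1.5732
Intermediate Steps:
R = 504 (R = -8*(12*(-6) + 9) = -8*(-72 + 9) = -8*(-63) = 504)
-424/373 - 220/R = -424/373 - 220/504 = -424*1/373 - 220*1/504 = -424/373 - 55/126 = -73939/46998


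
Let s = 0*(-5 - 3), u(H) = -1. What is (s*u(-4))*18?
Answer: 0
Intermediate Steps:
s = 0 (s = 0*(-8) = 0)
(s*u(-4))*18 = (0*(-1))*18 = 0*18 = 0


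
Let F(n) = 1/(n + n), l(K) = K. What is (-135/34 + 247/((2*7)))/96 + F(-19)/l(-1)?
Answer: 36625/217056 ≈ 0.16874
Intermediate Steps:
F(n) = 1/(2*n)
(-135/34 + 247/((2*7)))/96 + F(-19)/l(-1) = (-135/34 + 247/((2*7)))/96 + ((1/2)/(-19))/(-1) = (-135*1/34 + 247/14)*(1/96) + ((1/2)*(-1/19))*(-1) = (-135/34 + 247*(1/14))*(1/96) - 1/38*(-1) = (-135/34 + 247/14)*(1/96) + 1/38 = (1627/119)*(1/96) + 1/38 = 1627/11424 + 1/38 = 36625/217056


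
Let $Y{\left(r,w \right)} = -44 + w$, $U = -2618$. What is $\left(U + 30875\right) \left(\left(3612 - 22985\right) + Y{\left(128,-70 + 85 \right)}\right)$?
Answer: $-548242314$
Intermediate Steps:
$\left(U + 30875\right) \left(\left(3612 - 22985\right) + Y{\left(128,-70 + 85 \right)}\right) = \left(-2618 + 30875\right) \left(\left(3612 - 22985\right) + \left(-44 + \left(-70 + 85\right)\right)\right) = 28257 \left(\left(3612 - 22985\right) + \left(-44 + 15\right)\right) = 28257 \left(-19373 - 29\right) = 28257 \left(-19402\right) = -548242314$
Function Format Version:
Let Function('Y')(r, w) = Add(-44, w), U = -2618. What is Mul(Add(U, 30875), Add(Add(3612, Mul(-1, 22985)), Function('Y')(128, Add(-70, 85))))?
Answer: -548242314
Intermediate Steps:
Mul(Add(U, 30875), Add(Add(3612, Mul(-1, 22985)), Function('Y')(128, Add(-70, 85)))) = Mul(Add(-2618, 30875), Add(Add(3612, Mul(-1, 22985)), Add(-44, Add(-70, 85)))) = Mul(28257, Add(Add(3612, -22985), Add(-44, 15))) = Mul(28257, Add(-19373, -29)) = Mul(28257, -19402) = -548242314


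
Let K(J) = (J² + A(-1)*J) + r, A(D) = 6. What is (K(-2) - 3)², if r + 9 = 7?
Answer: 169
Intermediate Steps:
r = -2 (r = -9 + 7 = -2)
K(J) = -2 + J² + 6*J (K(J) = (J² + 6*J) - 2 = -2 + J² + 6*J)
(K(-2) - 3)² = ((-2 + (-2)² + 6*(-2)) - 3)² = ((-2 + 4 - 12) - 3)² = (-10 - 3)² = (-13)² = 169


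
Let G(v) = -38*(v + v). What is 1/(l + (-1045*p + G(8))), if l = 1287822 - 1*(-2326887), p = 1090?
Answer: 1/2475051 ≈ 4.0403e-7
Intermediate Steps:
l = 3614709 (l = 1287822 + 2326887 = 3614709)
G(v) = -76*v
1/(l + (-1045*p + G(8))) = 1/(3614709 + (-1045*1090 - 76*8)) = 1/(3614709 + (-1139050 - 608)) = 1/(3614709 - 1139658) = 1/2475051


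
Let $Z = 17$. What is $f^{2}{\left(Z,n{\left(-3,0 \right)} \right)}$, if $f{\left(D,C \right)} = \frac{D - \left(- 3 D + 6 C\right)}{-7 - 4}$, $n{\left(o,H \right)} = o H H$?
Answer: $\frac{4624}{121} \approx 38.215$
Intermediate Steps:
$n{\left(o,H \right)} = o H^{2}$ ($n{\left(o,H \right)} = H o H = o H^{2}$)
$f{\left(D,C \right)} = - \frac{4 D}{11} + \frac{6 C}{11}$ ($f{\left(D,C \right)} = \frac{D - \left(- 3 D + 6 C\right)}{-11} = \left(- 6 C + 4 D\right) \left(- \frac{1}{11}\right) = - \frac{4 D}{11} + \frac{6 C}{11}$)
$f^{2}{\left(Z,n{\left(-3,0 \right)} \right)} = \left(\left(- \frac{4}{11}\right) 17 + \frac{6 \left(- 3 \cdot 0^{2}\right)}{11}\right)^{2} = \left(- \frac{68}{11} + \frac{6 \left(\left(-3\right) 0\right)}{11}\right)^{2} = \left(- \frac{68}{11} + \frac{6}{11} \cdot 0\right)^{2} = \left(- \frac{68}{11} + 0\right)^{2} = \left(- \frac{68}{11}\right)^{2} = \frac{4624}{121}$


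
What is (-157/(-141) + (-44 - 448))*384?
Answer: -8859520/47 ≈ -1.8850e+5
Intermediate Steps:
(-157/(-141) + (-44 - 448))*384 = (-157*(-1/141) - 492)*384 = (157/141 - 492)*384 = -69215/141*384 = -8859520/47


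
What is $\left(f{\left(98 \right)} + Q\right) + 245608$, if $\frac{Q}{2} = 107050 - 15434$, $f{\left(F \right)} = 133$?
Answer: $428973$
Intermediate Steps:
$Q = 183232$ ($Q = 2 \left(107050 - 15434\right) = 2 \cdot 91616 = 183232$)
$\left(f{\left(98 \right)} + Q\right) + 245608 = \left(133 + 183232\right) + 245608 = 183365 + 245608 = 428973$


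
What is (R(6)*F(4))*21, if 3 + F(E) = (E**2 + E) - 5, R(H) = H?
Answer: 1512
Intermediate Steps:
F(E) = -8 + E + E**2 (F(E) = -3 + ((E**2 + E) - 5) = -3 + ((E + E**2) - 5) = -3 + (-5 + E + E**2) = -8 + E + E**2)
(R(6)*F(4))*21 = (6*(-8 + 4 + 4**2))*21 = (6*(-8 + 4 + 16))*21 = (6*12)*21 = 72*21 = 1512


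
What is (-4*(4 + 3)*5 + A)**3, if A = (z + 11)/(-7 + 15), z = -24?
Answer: -1454419637/512 ≈ -2.8407e+6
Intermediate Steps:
A = -13/8 (A = (-24 + 11)/(-7 + 15) = -13/8 ≈ -1.6250)
(-4*(4 + 3)*5 + A)**3 = (-4*(4 + 3)*5 - 13/8)**3 = (-28*5 - 13/8)**3 = (-4*35 - 13/8)**3 = (-140 - 13/8)**3 = (-1133/8)**3 = -1454419637/512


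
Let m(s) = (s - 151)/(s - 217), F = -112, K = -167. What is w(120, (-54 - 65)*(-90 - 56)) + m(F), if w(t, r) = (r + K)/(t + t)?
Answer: 5724223/78960 ≈ 72.495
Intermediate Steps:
m(s) = (-151 + s)/(-217 + s)
w(t, r) = (-167 + r)/(2*t) (w(t, r) = (r - 167)/(t + t) = (-167 + r)/((2*t)) = (-167 + r)*(1/(2*t)) = (-167 + r)/(2*t))
w(120, (-54 - 65)*(-90 - 56)) + m(F) = (1/2)*(-167 + (-54 - 65)*(-90 - 56))/120 + (-151 - 112)/(-217 - 112) = (1/2)*(1/120)*(-167 - 119*(-146)) - 263/(-329) = (1/2)*(1/120)*(-167 + 17374) - 1/329*(-263) = (1/2)*(1/120)*17207 + 263/329 = 17207/240 + 263/329 = 5724223/78960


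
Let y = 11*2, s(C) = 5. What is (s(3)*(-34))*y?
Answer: -3740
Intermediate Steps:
y = 22
(s(3)*(-34))*y = (5*(-34))*22 = -170*22 = -3740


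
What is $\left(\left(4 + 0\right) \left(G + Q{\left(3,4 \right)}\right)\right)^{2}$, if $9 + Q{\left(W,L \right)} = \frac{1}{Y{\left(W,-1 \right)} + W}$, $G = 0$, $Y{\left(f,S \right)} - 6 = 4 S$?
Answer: $\frac{30976}{25} \approx 1239.0$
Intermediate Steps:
$Y{\left(f,S \right)} = 6 + 4 S$
$Q{\left(W,L \right)} = -9 + \frac{1}{2 + W}$ ($Q{\left(W,L \right)} = -9 + \frac{1}{\left(6 + 4 \left(-1\right)\right) + W} = -9 + \frac{1}{\left(6 - 4\right) + W} = -9 + \frac{1}{2 + W}$)
$\left(\left(4 + 0\right) \left(G + Q{\left(3,4 \right)}\right)\right)^{2} = \left(\left(4 + 0\right) \left(0 + \frac{-17 - 27}{2 + 3}\right)\right)^{2} = \left(4 \left(0 + \frac{-17 - 27}{5}\right)\right)^{2} = \left(4 \left(0 + \frac{1}{5} \left(-44\right)\right)\right)^{2} = \left(4 \left(0 - \frac{44}{5}\right)\right)^{2} = \left(4 \left(- \frac{44}{5}\right)\right)^{2} = \left(- \frac{176}{5}\right)^{2} = \frac{30976}{25}$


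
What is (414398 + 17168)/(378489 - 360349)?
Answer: 215783/9070 ≈ 23.791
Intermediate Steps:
(414398 + 17168)/(378489 - 360349) = 431566/18140 = 431566*(1/18140) = 215783/9070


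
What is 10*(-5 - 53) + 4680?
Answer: 4100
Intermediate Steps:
10*(-5 - 53) + 4680 = 10*(-58) + 4680 = -580 + 4680 = 4100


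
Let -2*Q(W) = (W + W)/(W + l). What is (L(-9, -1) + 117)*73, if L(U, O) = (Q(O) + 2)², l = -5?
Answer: 316309/36 ≈ 8786.4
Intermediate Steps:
Q(W) = -W/(-5 + W) (Q(W) = -(W + W)/(2*(W - 5)) = -2*W/(2*(-5 + W)) = -W/(-5 + W))
L(U, O) = (2 - O/(-5 + O))² (L(U, O) = (-O/(-5 + O) + 2)² = (2 - O/(-5 + O))²)
(L(-9, -1) + 117)*73 = ((10 - 1*(-1))²/(-5 - 1)² + 117)*73 = ((10 + 1)²/(-6)² + 117)*73 = ((1/36)*11² + 117)*73 = ((1/36)*121 + 117)*73 = (121/36 + 117)*73 = (4333/36)*73 = 316309/36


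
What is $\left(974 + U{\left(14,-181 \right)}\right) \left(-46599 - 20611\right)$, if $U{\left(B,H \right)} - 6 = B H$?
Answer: $104444340$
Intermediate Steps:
$U{\left(B,H \right)} = 6 + B H$
$\left(974 + U{\left(14,-181 \right)}\right) \left(-46599 - 20611\right) = \left(974 + \left(6 + 14 \left(-181\right)\right)\right) \left(-46599 - 20611\right) = \left(974 + \left(6 - 2534\right)\right) \left(-67210\right) = \left(974 - 2528\right) \left(-67210\right) = \left(-1554\right) \left(-67210\right) = 104444340$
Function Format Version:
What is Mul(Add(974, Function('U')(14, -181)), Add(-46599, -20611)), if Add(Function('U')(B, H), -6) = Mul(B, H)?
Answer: 104444340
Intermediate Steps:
Function('U')(B, H) = Add(6, Mul(B, H))
Mul(Add(974, Function('U')(14, -181)), Add(-46599, -20611)) = Mul(Add(974, Add(6, Mul(14, -181))), Add(-46599, -20611)) = Mul(Add(974, Add(6, -2534)), -67210) = Mul(Add(974, -2528), -67210) = Mul(-1554, -67210) = 104444340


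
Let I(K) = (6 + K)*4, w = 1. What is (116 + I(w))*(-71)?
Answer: -10224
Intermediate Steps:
I(K) = 24 + 4*K
(116 + I(w))*(-71) = (116 + (24 + 4*1))*(-71) = (116 + (24 + 4))*(-71) = (116 + 28)*(-71) = 144*(-71) = -10224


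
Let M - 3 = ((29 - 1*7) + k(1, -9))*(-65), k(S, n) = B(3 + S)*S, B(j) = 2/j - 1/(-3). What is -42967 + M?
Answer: -266689/6 ≈ -44448.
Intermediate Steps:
B(j) = ⅓ + 2/j (B(j) = 2/j - 1*(-⅓) = 2/j + ⅓ = ⅓ + 2/j)
k(S, n) = S*(9 + S)/(3*(3 + S)) (k(S, n) = ((6 + (3 + S))/(3*(3 + S)))*S = ((9 + S)/(3*(3 + S)))*S = S*(9 + S)/(3*(3 + S)))
M = -8887/6 (M = 3 + ((29 - 1*7) + (⅓)*1*(9 + 1)/(3 + 1))*(-65) = 3 + ((29 - 7) + (⅓)*1*10/4)*(-65) = 3 + (22 + (⅓)*1*(¼)*10)*(-65) = 3 + (22 + ⅚)*(-65) = 3 + (137/6)*(-65) = 3 - 8905/6 = -8887/6 ≈ -1481.2)
-42967 + M = -42967 - 8887/6 = -266689/6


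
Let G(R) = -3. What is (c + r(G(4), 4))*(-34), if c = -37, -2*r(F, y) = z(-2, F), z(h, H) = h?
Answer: 1224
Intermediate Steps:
r(F, y) = 1 (r(F, y) = -½*(-2) = 1)
(c + r(G(4), 4))*(-34) = (-37 + 1)*(-34) = -36*(-34) = 1224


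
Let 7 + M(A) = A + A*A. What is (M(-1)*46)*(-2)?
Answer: 644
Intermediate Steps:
M(A) = -7 + A + A² (M(A) = -7 + (A + A*A) = -7 + (A + A²) = -7 + A + A²)
(M(-1)*46)*(-2) = ((-7 - 1 + (-1)²)*46)*(-2) = ((-7 - 1 + 1)*46)*(-2) = -7*46*(-2) = -322*(-2) = 644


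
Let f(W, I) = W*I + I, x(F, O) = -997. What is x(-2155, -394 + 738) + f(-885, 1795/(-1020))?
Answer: 1676/3 ≈ 558.67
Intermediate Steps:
f(W, I) = I + I*W (f(W, I) = I*W + I = I + I*W)
x(-2155, -394 + 738) + f(-885, 1795/(-1020)) = -997 + (1795/(-1020))*(1 - 885) = -997 + (1795*(-1/1020))*(-884) = -997 - 359/204*(-884) = -997 + 4667/3 = 1676/3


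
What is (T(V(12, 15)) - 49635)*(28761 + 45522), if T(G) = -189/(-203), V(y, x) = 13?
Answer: -106922058804/29 ≈ -3.6870e+9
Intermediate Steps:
T(G) = 27/29 (T(G) = -189*(-1/203) = 27/29)
(T(V(12, 15)) - 49635)*(28761 + 45522) = (27/29 - 49635)*(28761 + 45522) = -1439388/29*74283 = -106922058804/29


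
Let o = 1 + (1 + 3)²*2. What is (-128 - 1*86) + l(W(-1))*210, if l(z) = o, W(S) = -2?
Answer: 6716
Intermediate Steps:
o = 33 (o = 1 + 4²*2 = 1 + 16*2 = 1 + 32 = 33)
l(z) = 33
(-128 - 1*86) + l(W(-1))*210 = (-128 - 1*86) + 33*210 = (-128 - 86) + 6930 = -214 + 6930 = 6716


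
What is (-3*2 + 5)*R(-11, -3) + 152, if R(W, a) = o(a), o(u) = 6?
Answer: 146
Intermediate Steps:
R(W, a) = 6
(-3*2 + 5)*R(-11, -3) + 152 = (-3*2 + 5)*6 + 152 = (-6 + 5)*6 + 152 = -1*6 + 152 = -6 + 152 = 146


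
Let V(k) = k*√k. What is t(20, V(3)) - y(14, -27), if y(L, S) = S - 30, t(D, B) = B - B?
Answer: 57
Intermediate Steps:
V(k) = k^(3/2)
t(D, B) = 0
y(L, S) = -30 + S
t(20, V(3)) - y(14, -27) = 0 - (-30 - 27) = 0 - 1*(-57) = 0 + 57 = 57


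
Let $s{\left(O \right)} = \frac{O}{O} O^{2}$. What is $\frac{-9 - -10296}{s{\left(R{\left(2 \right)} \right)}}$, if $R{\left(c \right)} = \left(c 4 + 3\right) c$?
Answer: $\frac{10287}{484} \approx 21.254$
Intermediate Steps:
$R{\left(c \right)} = c \left(3 + 4 c\right)$ ($R{\left(c \right)} = \left(4 c + 3\right) c = \left(3 + 4 c\right) c = c \left(3 + 4 c\right)$)
$s{\left(O \right)} = O^{2}$ ($s{\left(O \right)} = 1 O^{2} = O^{2}$)
$\frac{-9 - -10296}{s{\left(R{\left(2 \right)} \right)}} = \frac{-9 - -10296}{\left(2 \left(3 + 4 \cdot 2\right)\right)^{2}} = \frac{-9 + 10296}{\left(2 \left(3 + 8\right)\right)^{2}} = \frac{10287}{\left(2 \cdot 11\right)^{2}} = \frac{10287}{22^{2}} = \frac{10287}{484}$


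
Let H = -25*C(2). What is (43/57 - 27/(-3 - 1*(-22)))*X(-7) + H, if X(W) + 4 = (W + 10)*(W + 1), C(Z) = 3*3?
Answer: -631/3 ≈ -210.33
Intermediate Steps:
C(Z) = 9
X(W) = -4 + (1 + W)*(10 + W) (X(W) = -4 + (W + 10)*(W + 1) = -4 + (10 + W)*(1 + W) = -4 + (1 + W)*(10 + W))
H = -225 (H = -25*9 = -225)
(43/57 - 27/(-3 - 1*(-22)))*X(-7) + H = (43/57 - 27/(-3 - 1*(-22)))*(6 + (-7)**2 + 11*(-7)) - 225 = (43*(1/57) - 27/(-3 + 22))*(6 + 49 - 77) - 225 = (43/57 - 27/19)*(-22) - 225 = -2/3*(-22) - 225 = 44/3 - 225 = -631/3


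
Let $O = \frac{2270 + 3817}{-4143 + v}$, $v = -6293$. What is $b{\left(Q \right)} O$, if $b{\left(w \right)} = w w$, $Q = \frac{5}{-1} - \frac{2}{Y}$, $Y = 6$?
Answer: $- \frac{129856}{7827} \approx -16.591$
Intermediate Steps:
$O = - \frac{6087}{10436}$ ($O = \frac{2270 + 3817}{-4143 - 6293} = \frac{6087}{-10436} = 6087 \left(- \frac{1}{10436}\right) = - \frac{6087}{10436} \approx -0.58327$)
$Q = - \frac{16}{3}$ ($Q = \frac{5}{-1} - \frac{2}{6} = 5 \left(-1\right) - \frac{1}{3} = -5 - \frac{1}{3} = - \frac{16}{3} \approx -5.3333$)
$b{\left(w \right)} = w^{2}$
$b{\left(Q \right)} O = \left(- \frac{16}{3}\right)^{2} \left(- \frac{6087}{10436}\right) = \frac{256}{9} \left(- \frac{6087}{10436}\right) = - \frac{129856}{7827}$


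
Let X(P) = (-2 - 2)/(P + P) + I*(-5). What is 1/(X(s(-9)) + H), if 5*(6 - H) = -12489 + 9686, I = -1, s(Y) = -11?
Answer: 55/31448 ≈ 0.0017489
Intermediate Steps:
H = 2833/5 (H = 6 - (-12489 + 9686)/5 = 6 - ⅕*(-2803) = 6 + 2803/5 = 2833/5 ≈ 566.60)
X(P) = 5 - 2/P (X(P) = (-2 - 2)/(P + P) - 1*(-5) = -4*1/(2*P) + 5 = -2/P + 5 = 5 - 2/P)
1/(X(s(-9)) + H) = 1/((5 - 2/(-11)) + 2833/5) = 1/((5 - 2*(-1/11)) + 2833/5) = 1/((5 + 2/11) + 2833/5) = 1/(57/11 + 2833/5) = 1/(31448/55) = 55/31448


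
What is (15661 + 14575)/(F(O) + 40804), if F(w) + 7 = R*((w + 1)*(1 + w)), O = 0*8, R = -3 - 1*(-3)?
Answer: 30236/40797 ≈ 0.74113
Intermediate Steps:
R = 0 (R = -3 + 3 = 0)
O = 0
F(w) = -7 (F(w) = -7 + 0*((w + 1)*(1 + w)) = -7 + 0*((1 + w)*(1 + w)) = -7 + 0*(1 + w)² = -7 + 0 = -7)
(15661 + 14575)/(F(O) + 40804) = (15661 + 14575)/(-7 + 40804) = 30236/40797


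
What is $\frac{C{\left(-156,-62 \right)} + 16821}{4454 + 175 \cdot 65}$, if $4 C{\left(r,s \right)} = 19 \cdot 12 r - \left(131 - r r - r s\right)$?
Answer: $\frac{5963}{5756} \approx 1.036$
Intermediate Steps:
$C{\left(r,s \right)} = - \frac{131}{4} + 57 r + \frac{r^{2}}{4} + \frac{r s}{4}$ ($C{\left(r,s \right)} = \frac{19 \cdot 12 r - \left(131 - r r - r s\right)}{4} = \frac{228 r - \left(131 - r^{2} - r s\right)}{4} = \frac{228 r + \left(-131 + r^{2} + r s\right)}{4} = \frac{-131 + r^{2} + 228 r + r s}{4} = - \frac{131}{4} + 57 r + \frac{r^{2}}{4} + \frac{r s}{4}$)
$\frac{C{\left(-156,-62 \right)} + 16821}{4454 + 175 \cdot 65} = \frac{\left(- \frac{131}{4} + 57 \left(-156\right) + \frac{\left(-156\right)^{2}}{4} + \frac{1}{4} \left(-156\right) \left(-62\right)\right) + 16821}{4454 + 175 \cdot 65} = \frac{\left(- \frac{131}{4} - 8892 + \frac{1}{4} \cdot 24336 + 2418\right) + 16821}{4454 + 11375} = \frac{\left(- \frac{131}{4} - 8892 + 6084 + 2418\right) + 16821}{15829} = \left(- \frac{1691}{4} + 16821\right) \frac{1}{15829} = \frac{65593}{4} \cdot \frac{1}{15829} = \frac{5963}{5756}$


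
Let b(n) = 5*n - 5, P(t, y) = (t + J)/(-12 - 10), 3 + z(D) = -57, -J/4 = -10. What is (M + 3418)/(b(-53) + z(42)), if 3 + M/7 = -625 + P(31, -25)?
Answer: 22013/7260 ≈ 3.0321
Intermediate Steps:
J = 40 (J = -4*(-10) = 40)
z(D) = -60 (z(D) = -3 - 57 = -60)
P(t, y) = -20/11 - t/22 (P(t, y) = (t + 40)/(-12 - 10) = (40 + t)/(-22) = (40 + t)*(-1/22) = -20/11 - t/22)
b(n) = -5 + 5*n
M = -97209/22 (M = -21 + 7*(-625 + (-20/11 - 1/22*31)) = -21 + 7*(-625 + (-20/11 - 31/22)) = -21 + 7*(-625 - 71/22) = -21 + 7*(-13821/22) = -21 - 96747/22 = -97209/22 ≈ -4418.6)
(M + 3418)/(b(-53) + z(42)) = (-97209/22 + 3418)/((-5 + 5*(-53)) - 60) = -22013/(22*((-5 - 265) - 60)) = -22013/(22*(-270 - 60)) = -22013/22/(-330) = -22013/22*(-1/330) = 22013/7260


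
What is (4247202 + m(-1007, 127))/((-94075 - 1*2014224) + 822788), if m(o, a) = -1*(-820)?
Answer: -4248022/1285511 ≈ -3.3045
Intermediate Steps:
m(o, a) = 820
(4247202 + m(-1007, 127))/((-94075 - 1*2014224) + 822788) = (4247202 + 820)/((-94075 - 1*2014224) + 822788) = 4248022/((-94075 - 2014224) + 822788) = 4248022/(-2108299 + 822788) = 4248022/(-1285511) = 4248022*(-1/1285511) = -4248022/1285511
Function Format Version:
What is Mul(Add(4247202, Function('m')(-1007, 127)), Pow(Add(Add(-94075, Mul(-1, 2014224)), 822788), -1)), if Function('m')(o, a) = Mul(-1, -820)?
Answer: Rational(-4248022, 1285511) ≈ -3.3045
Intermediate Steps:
Function('m')(o, a) = 820
Mul(Add(4247202, Function('m')(-1007, 127)), Pow(Add(Add(-94075, Mul(-1, 2014224)), 822788), -1)) = Mul(Add(4247202, 820), Pow(Add(Add(-94075, Mul(-1, 2014224)), 822788), -1)) = Mul(4248022, Pow(Add(Add(-94075, -2014224), 822788), -1)) = Mul(4248022, Pow(Add(-2108299, 822788), -1)) = Mul(4248022, Pow(-1285511, -1)) = Mul(4248022, Rational(-1, 1285511)) = Rational(-4248022, 1285511)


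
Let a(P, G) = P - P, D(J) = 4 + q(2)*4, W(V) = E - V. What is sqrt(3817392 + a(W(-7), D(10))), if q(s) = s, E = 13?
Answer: 4*sqrt(238587) ≈ 1953.8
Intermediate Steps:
W(V) = 13 - V
D(J) = 12 (D(J) = 4 + 2*4 = 4 + 8 = 12)
a(P, G) = 0
sqrt(3817392 + a(W(-7), D(10))) = sqrt(3817392 + 0) = sqrt(3817392) = 4*sqrt(238587)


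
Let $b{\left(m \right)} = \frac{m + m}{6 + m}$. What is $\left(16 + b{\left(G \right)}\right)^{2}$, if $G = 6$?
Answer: $289$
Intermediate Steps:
$b{\left(m \right)} = \frac{2 m}{6 + m}$
$\left(16 + b{\left(G \right)}\right)^{2} = \left(16 + 2 \cdot 6 \frac{1}{6 + 6}\right)^{2} = \left(16 + 2 \cdot 6 \cdot \frac{1}{12}\right)^{2} = \left(16 + 1\right)^{2} = 17^{2} = 289$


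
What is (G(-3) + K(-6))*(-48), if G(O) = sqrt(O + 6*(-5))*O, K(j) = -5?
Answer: 240 + 144*I*sqrt(33) ≈ 240.0 + 827.22*I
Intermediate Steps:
G(O) = O*sqrt(-30 + O) (G(O) = sqrt(O - 30)*O = sqrt(-30 + O)*O = O*sqrt(-30 + O))
(G(-3) + K(-6))*(-48) = (-3*sqrt(-30 - 3) - 5)*(-48) = (-3*I*sqrt(33) - 5)*(-48) = (-5 - 3*I*sqrt(33))*(-48) = 240 + 144*I*sqrt(33)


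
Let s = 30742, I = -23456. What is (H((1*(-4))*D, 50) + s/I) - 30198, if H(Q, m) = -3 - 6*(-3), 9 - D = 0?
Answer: -354001595/11728 ≈ -30184.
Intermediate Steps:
D = 9 (D = 9 - 1*0 = 9 + 0 = 9)
H(Q, m) = 15 (H(Q, m) = -3 + 18 = 15)
(H((1*(-4))*D, 50) + s/I) - 30198 = (15 + 30742/(-23456)) - 30198 = (15 + 30742*(-1/23456)) - 30198 = (15 - 15371/11728) - 30198 = 160549/11728 - 30198 = -354001595/11728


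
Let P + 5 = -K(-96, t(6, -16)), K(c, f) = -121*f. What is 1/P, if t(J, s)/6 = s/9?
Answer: -3/3887 ≈ -0.00077180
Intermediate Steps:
t(J, s) = 2*s/3 (t(J, s) = 6*(s/9) = 2*s/3)
P = -3887/3 (P = -5 - (-121)*(2/3)*(-16) = -5 - (-121)*(-32)/3 = -5 - 1*3872/3 = -5 - 3872/3 = -3887/3 ≈ -1295.7)
1/P = 1/(-3887/3) = -3/3887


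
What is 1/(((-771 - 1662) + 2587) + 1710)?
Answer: 1/1864 ≈ 0.00053648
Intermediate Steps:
1/(((-771 - 1662) + 2587) + 1710) = 1/((-2433 + 2587) + 1710) = 1/(154 + 1710) = 1/1864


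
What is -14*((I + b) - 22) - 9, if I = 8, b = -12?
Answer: 355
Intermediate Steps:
-14*((I + b) - 22) - 9 = -14*((8 - 12) - 22) - 9 = -14*(-4 - 22) - 9 = -14*(-26) - 9 = 364 - 9 = 355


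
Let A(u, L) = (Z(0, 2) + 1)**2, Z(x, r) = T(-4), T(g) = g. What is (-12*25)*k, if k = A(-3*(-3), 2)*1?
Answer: -2700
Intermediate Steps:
Z(x, r) = -4
A(u, L) = 9 (A(u, L) = (-4 + 1)**2 = (-3)**2 = 9)
k = 9 (k = 9*1 = 9)
(-12*25)*k = -12*25*9 = -300*9 = -2700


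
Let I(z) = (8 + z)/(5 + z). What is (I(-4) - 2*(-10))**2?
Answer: 576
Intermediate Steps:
I(z) = (8 + z)/(5 + z)
(I(-4) - 2*(-10))**2 = ((8 - 4)/(5 - 4) - 2*(-10))**2 = (4/1 + 20)**2 = (1*4 + 20)**2 = (4 + 20)**2 = 24**2 = 576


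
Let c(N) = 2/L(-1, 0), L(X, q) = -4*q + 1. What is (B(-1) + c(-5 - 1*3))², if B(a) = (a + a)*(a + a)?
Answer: 36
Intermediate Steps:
L(X, q) = 1 - 4*q
B(a) = 4*a² (B(a) = (2*a)*(2*a) = 4*a²)
c(N) = 2 (c(N) = 2/(1 - 4*0) = 2/(1 + 0) = 2/1 = 2*1 = 2)
(B(-1) + c(-5 - 1*3))² = (4*(-1)² + 2)² = (4*1 + 2)² = (4 + 2)² = 6² = 36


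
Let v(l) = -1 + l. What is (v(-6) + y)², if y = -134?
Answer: 19881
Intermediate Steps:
(v(-6) + y)² = ((-1 - 6) - 134)² = (-7 - 134)² = (-141)² = 19881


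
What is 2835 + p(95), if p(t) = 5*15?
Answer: 2910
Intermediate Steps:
p(t) = 75
2835 + p(95) = 2835 + 75 = 2910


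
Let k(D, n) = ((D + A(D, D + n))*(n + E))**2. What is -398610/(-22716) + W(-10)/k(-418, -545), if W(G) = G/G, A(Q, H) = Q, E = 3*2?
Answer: 2248204300425791/128120741798896 ≈ 17.548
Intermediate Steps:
E = 6
W(G) = 1
k(D, n) = 4*D**2*(6 + n)**2 (k(D, n) = ((D + D)*(n + 6))**2 = ((2*D)*(6 + n))**2 = (2*D*(6 + n))**2 = 4*D**2*(6 + n)**2)
-398610/(-22716) + W(-10)/k(-418, -545) = -398610/(-22716) + 1/(4*(-418)**2*(6 - 545)**2) = -398610*(-1/22716) + 1/(4*174724*(-539)**2) = 22145/1262 + 1/(4*174724*290521) = 22145/1262 + 1/203043964816 = 2248204300425791/128120741798896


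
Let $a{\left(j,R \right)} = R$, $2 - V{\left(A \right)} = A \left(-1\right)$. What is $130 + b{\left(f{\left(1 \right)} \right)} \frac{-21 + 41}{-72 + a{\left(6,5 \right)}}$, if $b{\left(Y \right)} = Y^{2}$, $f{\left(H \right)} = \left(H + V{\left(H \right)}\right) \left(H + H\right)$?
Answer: $\frac{7430}{67} \approx 110.9$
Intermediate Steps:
$V{\left(A \right)} = 2 + A$ ($V{\left(A \right)} = 2 - A \left(-1\right) = 2 - - A = 2 + A$)
$f{\left(H \right)} = 2 H \left(2 + 2 H\right)$ ($f{\left(H \right)} = \left(H + \left(2 + H\right)\right) \left(H + H\right) = \left(2 + 2 H\right) 2 H = 2 H \left(2 + 2 H\right)$)
$130 + b{\left(f{\left(1 \right)} \right)} \frac{-21 + 41}{-72 + a{\left(6,5 \right)}} = 130 + \left(4 \cdot 1 \left(1 + 1\right)\right)^{2} \frac{-21 + 41}{-72 + 5} = 130 + \left(4 \cdot 1 \cdot 2\right)^{2} \frac{20}{-67} = 130 + 8^{2} \cdot 20 \left(- \frac{1}{67}\right) = 130 + 64 \left(- \frac{20}{67}\right) = 130 - \frac{1280}{67} = \frac{7430}{67}$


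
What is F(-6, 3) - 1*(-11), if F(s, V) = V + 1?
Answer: 15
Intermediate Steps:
F(s, V) = 1 + V
F(-6, 3) - 1*(-11) = (1 + 3) - 1*(-11) = 4 + 11 = 15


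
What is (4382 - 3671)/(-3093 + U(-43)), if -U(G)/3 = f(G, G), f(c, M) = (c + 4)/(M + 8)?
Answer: -8295/36124 ≈ -0.22963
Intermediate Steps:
f(c, M) = (4 + c)/(8 + M)
U(G) = -3*(4 + G)/(8 + G)
(4382 - 3671)/(-3093 + U(-43)) = (4382 - 3671)/(-3093 + 3*(-4 - 1*(-43))/(8 - 43)) = 711/(-3093 + 3*(-4 + 43)/(-35)) = 711/(-3093 + 3*(-1/35)*39) = 711/(-3093 - 117/35) = 711/(-108372/35) = 711*(-35/108372) = -8295/36124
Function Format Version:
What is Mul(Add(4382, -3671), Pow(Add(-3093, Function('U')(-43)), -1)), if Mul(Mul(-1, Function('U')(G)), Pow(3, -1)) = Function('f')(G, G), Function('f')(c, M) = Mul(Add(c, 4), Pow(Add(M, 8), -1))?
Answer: Rational(-8295, 36124) ≈ -0.22963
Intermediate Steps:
Function('f')(c, M) = Mul(Pow(Add(8, M), -1), Add(4, c)) (Function('f')(c, M) = Mul(Add(4, c), Pow(Add(8, M), -1)) = Mul(Pow(Add(8, M), -1), Add(4, c)))
Function('U')(G) = Mul(-3, Pow(Add(8, G), -1), Add(4, G)) (Function('U')(G) = Mul(-3, Mul(Pow(Add(8, G), -1), Add(4, G))) = Mul(-3, Pow(Add(8, G), -1), Add(4, G)))
Mul(Add(4382, -3671), Pow(Add(-3093, Function('U')(-43)), -1)) = Mul(Add(4382, -3671), Pow(Add(-3093, Mul(3, Pow(Add(8, -43), -1), Add(-4, Mul(-1, -43)))), -1)) = Mul(711, Pow(Add(-3093, Mul(3, Pow(-35, -1), Add(-4, 43))), -1)) = Mul(711, Pow(Add(-3093, Mul(3, Rational(-1, 35), 39)), -1)) = Mul(711, Pow(Add(-3093, Rational(-117, 35)), -1)) = Mul(711, Pow(Rational(-108372, 35), -1)) = Mul(711, Rational(-35, 108372)) = Rational(-8295, 36124)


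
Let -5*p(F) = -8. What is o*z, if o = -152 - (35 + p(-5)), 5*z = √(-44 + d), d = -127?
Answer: -2829*I*√19/25 ≈ -493.25*I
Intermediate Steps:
p(F) = 8/5 (p(F) = -⅕*(-8) = 8/5)
z = 3*I*√19/5 (z = √(-44 - 127)/5 = √(-171)/5 = (3*I*√19)/5 = 3*I*√19/5 ≈ 2.6153*I)
o = -943/5 (o = -152 - (35 + 8/5) = -152 - 1*183/5 = -152 - 183/5 = -943/5 ≈ -188.60)
o*z = -2829*I*√19/25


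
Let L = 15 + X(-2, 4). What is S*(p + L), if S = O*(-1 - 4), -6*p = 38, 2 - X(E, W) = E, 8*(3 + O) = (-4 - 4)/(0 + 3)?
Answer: 1900/9 ≈ 211.11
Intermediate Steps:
O = -10/3 (O = -3 + ((-4 - 4)/(0 + 3))/8 = -3 + (-8/3)/8 = -3 + (-8*⅓)/8 = -3 + (⅛)*(-8/3) = -3 - ⅓ = -10/3 ≈ -3.3333)
X(E, W) = 2 - E
p = -19/3 (p = -⅙*38 = -19/3 ≈ -6.3333)
S = 50/3 (S = -10*(-1 - 4)/3 = -10/3*(-5) = 50/3 ≈ 16.667)
L = 19 (L = 15 + (2 - 1*(-2)) = 15 + (2 + 2) = 15 + 4 = 19)
S*(p + L) = 50*(-19/3 + 19)/3 = (50/3)*(38/3) = 1900/9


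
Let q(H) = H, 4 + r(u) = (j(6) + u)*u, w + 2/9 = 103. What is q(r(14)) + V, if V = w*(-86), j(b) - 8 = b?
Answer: -76058/9 ≈ -8450.9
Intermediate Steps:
w = 925/9 (w = -2/9 + 103 = 925/9 ≈ 102.78)
j(b) = 8 + b
r(u) = -4 + u*(14 + u) (r(u) = -4 + ((8 + 6) + u)*u = -4 + (14 + u)*u = -4 + u*(14 + u))
V = -79550/9 (V = (925/9)*(-86) = -79550/9 ≈ -8838.9)
q(r(14)) + V = (-4 + 14**2 + 14*14) - 79550/9 = (-4 + 196 + 196) - 79550/9 = 388 - 79550/9 = -76058/9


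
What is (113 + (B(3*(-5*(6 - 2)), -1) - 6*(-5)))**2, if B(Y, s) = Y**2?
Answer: 14010049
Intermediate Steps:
(113 + (B(3*(-5*(6 - 2)), -1) - 6*(-5)))**2 = (113 + ((3*(-5*(6 - 2)))**2 - 6*(-5)))**2 = (113 + ((3*(-5*4))**2 + 30))**2 = (113 + ((3*(-20))**2 + 30))**2 = (113 + ((-60)**2 + 30))**2 = (113 + (3600 + 30))**2 = (113 + 3630)**2 = 3743**2 = 14010049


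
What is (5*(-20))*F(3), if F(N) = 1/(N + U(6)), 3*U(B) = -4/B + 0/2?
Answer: -36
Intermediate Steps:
U(B) = -4/(3*B) (U(B) = (-4/B + 0/2)/3 = (-4/B + 0*(½))/3 = (-4/B + 0)/3 = (-4/B)/3 = -4/(3*B))
F(N) = 1/(-2/9 + N) (F(N) = 1/(N - 4/3/6) = 1/(N - 4/3*⅙) = 1/(N - 2/9) = 1/(-2/9 + N))
(5*(-20))*F(3) = (5*(-20))*(9/(-2 + 9*3)) = -900/(-2 + 27) = -900/25 = -100*9/25 = -36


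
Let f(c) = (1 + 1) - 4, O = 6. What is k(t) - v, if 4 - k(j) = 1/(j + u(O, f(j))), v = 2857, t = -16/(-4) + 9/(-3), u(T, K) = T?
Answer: -19972/7 ≈ -2853.1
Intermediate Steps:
f(c) = -2 (f(c) = 2 - 4 = -2)
t = 1 (t = -16*(-1/4) + 9*(-1/3) = 4 - 3 = 1)
k(j) = 4 - 1/(6 + j) (k(j) = 4 - 1/(j + 6) = 4 - 1/(6 + j))
k(t) - v = (23 + 4*1)/(6 + 1) - 1*2857 = (23 + 4)/7 - 2857 = (1/7)*27 - 2857 = 27/7 - 2857 = -19972/7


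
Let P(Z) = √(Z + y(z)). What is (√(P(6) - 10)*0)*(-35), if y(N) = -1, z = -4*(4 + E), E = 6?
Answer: 0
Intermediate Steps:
z = -40 (z = -4*(4 + 6) = -4*10 = -40)
P(Z) = √(-1 + Z) (P(Z) = √(Z - 1) = √(-1 + Z))
(√(P(6) - 10)*0)*(-35) = (√(√(-1 + 6) - 10)*0)*(-35) = (√(√5 - 10)*0)*(-35) = (√(-10 + √5)*0)*(-35) = 0*(-35) = 0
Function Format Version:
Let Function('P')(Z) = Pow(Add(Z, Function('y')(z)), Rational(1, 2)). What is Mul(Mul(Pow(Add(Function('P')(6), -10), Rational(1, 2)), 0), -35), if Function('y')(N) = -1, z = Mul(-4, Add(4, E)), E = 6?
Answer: 0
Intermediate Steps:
z = -40 (z = Mul(-4, Add(4, 6)) = Mul(-4, 10) = -40)
Function('P')(Z) = Pow(Add(-1, Z), Rational(1, 2)) (Function('P')(Z) = Pow(Add(Z, -1), Rational(1, 2)) = Pow(Add(-1, Z), Rational(1, 2)))
Mul(Mul(Pow(Add(Function('P')(6), -10), Rational(1, 2)), 0), -35) = Mul(Mul(Pow(Add(Pow(Add(-1, 6), Rational(1, 2)), -10), Rational(1, 2)), 0), -35) = Mul(Mul(Pow(Add(Pow(5, Rational(1, 2)), -10), Rational(1, 2)), 0), -35) = Mul(Mul(Pow(Add(-10, Pow(5, Rational(1, 2))), Rational(1, 2)), 0), -35) = Mul(0, -35) = 0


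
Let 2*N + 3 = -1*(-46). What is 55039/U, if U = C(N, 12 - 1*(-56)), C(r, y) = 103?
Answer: 55039/103 ≈ 534.36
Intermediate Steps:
N = 43/2 (N = -3/2 + (-1*(-46))/2 = -3/2 + (1/2)*46 = -3/2 + 23 = 43/2 ≈ 21.500)
U = 103
55039/U = 55039/103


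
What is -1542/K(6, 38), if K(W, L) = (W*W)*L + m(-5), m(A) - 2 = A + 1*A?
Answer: -771/680 ≈ -1.1338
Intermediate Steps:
m(A) = 2 + 2*A (m(A) = 2 + (A + 1*A) = 2 + (A + A) = 2 + 2*A)
K(W, L) = -8 + L*W² (K(W, L) = (W*W)*L + (2 + 2*(-5)) = W²*L + (2 - 10) = L*W² - 8 = -8 + L*W²)
-1542/K(6, 38) = -1542/(-8 + 38*6²) = -1542/(-8 + 38*36) = -1542/(-8 + 1368) = -1542/1360 = -1542*1/1360 = -771/680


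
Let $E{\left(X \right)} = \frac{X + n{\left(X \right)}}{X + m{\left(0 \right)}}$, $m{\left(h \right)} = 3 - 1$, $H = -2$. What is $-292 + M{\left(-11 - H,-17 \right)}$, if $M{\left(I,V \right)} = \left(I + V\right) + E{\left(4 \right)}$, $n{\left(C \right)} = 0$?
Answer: $- \frac{952}{3} \approx -317.33$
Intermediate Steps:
$m{\left(h \right)} = 2$ ($m{\left(h \right)} = 3 - 1 = 2$)
$E{\left(X \right)} = \frac{X}{2 + X}$ ($E{\left(X \right)} = \frac{X + 0}{X + 2} = \frac{X}{2 + X}$)
$M{\left(I,V \right)} = \frac{2}{3} + I + V$ ($M{\left(I,V \right)} = \left(I + V\right) + \frac{4}{2 + 4} = \left(I + V\right) + \frac{4}{6} = \left(I + V\right) + 4 \cdot \frac{1}{6} = \left(I + V\right) + \frac{2}{3} = \frac{2}{3} + I + V$)
$-292 + M{\left(-11 - H,-17 \right)} = -292 - \frac{76}{3} = - \frac{952}{3}$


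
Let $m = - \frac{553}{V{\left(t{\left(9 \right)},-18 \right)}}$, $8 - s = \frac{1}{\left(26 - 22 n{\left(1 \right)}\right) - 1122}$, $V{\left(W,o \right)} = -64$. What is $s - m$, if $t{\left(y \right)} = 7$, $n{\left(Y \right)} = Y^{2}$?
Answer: $- \frac{22887}{35776} \approx -0.63973$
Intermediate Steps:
$s = \frac{8945}{1118}$ ($s = 8 - \frac{1}{\left(26 - 22 \cdot 1^{2}\right) - 1122} = 8 - \frac{1}{\left(26 - 22\right) - 1122} = 8 - \frac{1}{4 - 1122} = 8 - \frac{1}{-1118} = 8 - - \frac{1}{1118} = 8 + \frac{1}{1118} = \frac{8945}{1118} \approx 8.0009$)
$m = \frac{553}{64}$ ($m = - \frac{553}{-64} = \left(-553\right) \left(- \frac{1}{64}\right) = \frac{553}{64} \approx 8.6406$)
$s - m = \frac{8945}{1118} - \frac{553}{64} = - \frac{22887}{35776}$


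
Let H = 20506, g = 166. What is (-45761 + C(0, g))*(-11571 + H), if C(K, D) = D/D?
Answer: -408865600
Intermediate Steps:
C(K, D) = 1
(-45761 + C(0, g))*(-11571 + H) = (-45761 + 1)*(-11571 + 20506) = -45760*8935 = -408865600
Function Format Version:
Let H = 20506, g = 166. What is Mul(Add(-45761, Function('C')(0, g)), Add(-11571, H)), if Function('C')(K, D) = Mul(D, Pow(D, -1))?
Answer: -408865600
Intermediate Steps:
Function('C')(K, D) = 1
Mul(Add(-45761, Function('C')(0, g)), Add(-11571, H)) = Mul(Add(-45761, 1), Add(-11571, 20506)) = Mul(-45760, 8935) = -408865600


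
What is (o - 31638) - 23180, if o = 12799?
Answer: -42019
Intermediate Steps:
(o - 31638) - 23180 = (12799 - 31638) - 23180 = -18839 - 23180 = -42019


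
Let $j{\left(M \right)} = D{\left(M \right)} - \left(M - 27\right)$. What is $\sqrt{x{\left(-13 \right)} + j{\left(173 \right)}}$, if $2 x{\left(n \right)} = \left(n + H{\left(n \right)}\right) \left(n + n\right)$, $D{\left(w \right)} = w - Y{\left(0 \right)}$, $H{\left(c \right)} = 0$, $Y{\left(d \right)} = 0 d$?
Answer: $14$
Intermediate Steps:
$Y{\left(d \right)} = 0$
$D{\left(w \right)} = w$ ($D{\left(w \right)} = w - 0 = w + 0 = w$)
$x{\left(n \right)} = n^{2}$ ($x{\left(n \right)} = \frac{\left(n + 0\right) \left(n + n\right)}{2} = \frac{n 2 n}{2} = \frac{2 n^{2}}{2} = n^{2}$)
$j{\left(M \right)} = 27$ ($j{\left(M \right)} = M - \left(M - 27\right) = M - \left(-27 + M\right) = 27$)
$\sqrt{x{\left(-13 \right)} + j{\left(173 \right)}} = \sqrt{\left(-13\right)^{2} + 27} = \sqrt{169 + 27} = \sqrt{196} = 14$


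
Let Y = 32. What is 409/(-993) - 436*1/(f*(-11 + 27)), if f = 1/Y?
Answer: -866305/993 ≈ -872.41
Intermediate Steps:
f = 1/32 ≈ 0.031250
409/(-993) - 436*1/(f*(-11 + 27)) = 409/(-993) - 436*32/(-11 + 27) = 409*(-1/993) - 436/(16*(1/32)) = -409/993 - 436/½ = -409/993 - 436*2 = -409/993 - 872 = -866305/993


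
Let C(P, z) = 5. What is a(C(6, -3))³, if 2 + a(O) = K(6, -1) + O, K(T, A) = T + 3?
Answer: 1728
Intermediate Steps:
K(T, A) = 3 + T
a(O) = 7 + O (a(O) = -2 + ((3 + 6) + O) = -2 + (9 + O) = 7 + O)
a(C(6, -3))³ = (7 + 5)³ = 12³ = 1728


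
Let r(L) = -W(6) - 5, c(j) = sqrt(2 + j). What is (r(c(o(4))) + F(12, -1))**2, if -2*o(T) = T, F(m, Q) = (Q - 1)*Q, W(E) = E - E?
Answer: 9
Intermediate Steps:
W(E) = 0
F(m, Q) = Q*(-1 + Q) (F(m, Q) = (-1 + Q)*Q = Q*(-1 + Q))
o(T) = -T/2
r(L) = -5 (r(L) = -1*0 - 5 = 0 - 5 = -5)
(r(c(o(4))) + F(12, -1))**2 = (-5 - (-1 - 1))**2 = (-5 - 1*(-2))**2 = (-5 + 2)**2 = (-3)**2 = 9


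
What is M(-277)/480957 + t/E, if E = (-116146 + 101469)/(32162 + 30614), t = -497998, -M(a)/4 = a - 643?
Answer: 15035832871634096/7059005889 ≈ 2.1300e+6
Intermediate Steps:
M(a) = 2572 - 4*a (M(a) = -4*(a - 643) = -4*(-643 + a) = 2572 - 4*a)
E = -14677/62776 ≈ -0.23380
M(-277)/480957 + t/E = (2572 - 4*(-277))/480957 - 497998/(-14677/62776) = (2572 + 1108)*(1/480957) - 497998*(-62776/14677) = 3680*(1/480957) + 31262322448/14677 = 3680/480957 + 31262322448/14677 = 15035832871634096/7059005889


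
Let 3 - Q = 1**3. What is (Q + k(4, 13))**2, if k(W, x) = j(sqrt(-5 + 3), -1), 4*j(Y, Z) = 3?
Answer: 121/16 ≈ 7.5625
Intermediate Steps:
j(Y, Z) = 3/4 (j(Y, Z) = (1/4)*3 = 3/4)
Q = 2 (Q = 3 - 1*1**3 = 3 - 1*1 = 3 - 1 = 2)
k(W, x) = 3/4
(Q + k(4, 13))**2 = (2 + 3/4)**2 = (11/4)**2 = 121/16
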